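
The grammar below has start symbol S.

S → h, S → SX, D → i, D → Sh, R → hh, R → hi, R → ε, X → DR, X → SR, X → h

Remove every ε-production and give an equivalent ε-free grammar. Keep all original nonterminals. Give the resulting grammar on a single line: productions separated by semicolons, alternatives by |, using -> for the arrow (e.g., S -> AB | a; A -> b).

Nullable set: {R}.
Drop R -> ε.
X -> DR: R nullable, giving D | DR.
X -> SR: R nullable, giving S | SR.
Unchanged (no nullable symbols): S -> SX; S -> h; D -> Sh; D -> i; R -> hh; R -> hi; X -> h.

S -> h | SX; D -> i | Sh; R -> hh | hi; X -> D | S | h | DR | SR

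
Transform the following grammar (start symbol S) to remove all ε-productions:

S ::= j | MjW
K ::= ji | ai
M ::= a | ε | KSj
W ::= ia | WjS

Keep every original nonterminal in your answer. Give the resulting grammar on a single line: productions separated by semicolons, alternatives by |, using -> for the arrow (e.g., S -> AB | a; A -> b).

Nullable set: {M}.
S -> MjW: M nullable, giving MjW | jW.
Drop M -> ε.
Unchanged (no nullable symbols): S -> j; K -> ai; K -> ji; M -> KSj; M -> a; W -> WjS; W -> ia.

S -> j | jW | MjW; K -> ai | ji; M -> a | KSj; W -> ia | WjS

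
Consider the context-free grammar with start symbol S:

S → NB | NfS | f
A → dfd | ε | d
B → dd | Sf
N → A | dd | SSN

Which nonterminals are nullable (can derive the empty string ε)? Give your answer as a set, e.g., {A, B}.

{A, N}

Directly nullable (have an ε-rule): {A}.
N is nullable via N -> A (every symbol on the right is already known nullable).
Not nullable: B, S — each has a terminal in every rule's right-hand side or depends on a non-nullable symbol.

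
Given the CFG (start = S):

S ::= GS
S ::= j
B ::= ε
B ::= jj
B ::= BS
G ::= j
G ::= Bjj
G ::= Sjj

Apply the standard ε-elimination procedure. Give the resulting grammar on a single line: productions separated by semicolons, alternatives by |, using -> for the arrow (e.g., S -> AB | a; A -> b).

S -> j | GS; B -> S | BS | jj; G -> j | jj | Bjj | Sjj

Nullable set: {B}.
Drop B -> ε.
B -> BS: B nullable, giving BS | S.
G -> Bjj: B nullable, giving Bjj | jj.
Unchanged (no nullable symbols): S -> GS; S -> j; B -> jj; G -> Sjj; G -> j.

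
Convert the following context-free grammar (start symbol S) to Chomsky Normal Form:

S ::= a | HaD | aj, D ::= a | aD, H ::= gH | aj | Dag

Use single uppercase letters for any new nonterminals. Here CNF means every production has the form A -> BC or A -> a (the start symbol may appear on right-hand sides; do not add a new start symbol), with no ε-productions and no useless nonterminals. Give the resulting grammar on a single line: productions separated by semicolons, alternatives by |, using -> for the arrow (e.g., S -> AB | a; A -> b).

S -> a | AC | HF; A -> a; B -> g; C -> j; D -> a | AD; E -> AB; F -> AD; H -> AC | BH | DE

No ε-productions.
No unit productions to eliminate.
TERM: introduce A -> a, B -> g, C -> j and substitute in every rule of length ≥2.
BIN: H -> DAB becomes H -> DE, E -> AB; S -> HAD becomes S -> HF, F -> AD.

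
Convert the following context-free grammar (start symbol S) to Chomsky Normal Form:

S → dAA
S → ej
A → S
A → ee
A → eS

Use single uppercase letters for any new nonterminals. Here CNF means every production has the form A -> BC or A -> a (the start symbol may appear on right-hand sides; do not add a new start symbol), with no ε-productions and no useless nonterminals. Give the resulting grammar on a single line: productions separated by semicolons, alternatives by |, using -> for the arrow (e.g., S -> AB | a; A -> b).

S -> BF | CD; A -> BE | CC | CD | CS; B -> d; C -> e; D -> j; E -> AA; F -> AA

No ε-productions.
After unit-elimination: S -> ej | dAA; A -> eS | ee | ej | dAA.
TERM: introduce B -> d, C -> e, D -> j and substitute in every rule of length ≥2.
BIN: A -> BAA becomes A -> BE, E -> AA; S -> BAA becomes S -> BF, F -> AA.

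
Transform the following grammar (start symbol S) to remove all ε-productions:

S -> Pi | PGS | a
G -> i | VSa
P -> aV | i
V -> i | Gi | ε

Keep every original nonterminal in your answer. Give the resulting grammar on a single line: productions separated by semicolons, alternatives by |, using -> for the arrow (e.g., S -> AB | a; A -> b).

S -> a | Pi | PGS; G -> i | Sa | VSa; P -> a | i | aV; V -> i | Gi

Nullable set: {V}.
G -> VSa: V nullable, giving Sa | VSa.
P -> aV: V nullable, giving a | aV.
Drop V -> ε.
Unchanged (no nullable symbols): S -> PGS; S -> Pi; S -> a; G -> i; P -> i; V -> Gi; V -> i.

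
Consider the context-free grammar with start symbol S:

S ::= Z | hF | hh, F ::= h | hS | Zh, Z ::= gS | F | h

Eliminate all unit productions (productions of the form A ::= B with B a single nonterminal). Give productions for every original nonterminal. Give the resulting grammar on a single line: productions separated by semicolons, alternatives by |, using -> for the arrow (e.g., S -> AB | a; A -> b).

Unit productions: S->Z, Z->F.
Unit pairs (A ⇒* B via units): (S,F), (S,Z), (Z,F).
S: inherits non-unit rules of {F, S, Z} → Zh | gS | h | hF | hS | hh.
F: inherits non-unit rules of {F} → Zh | h | hS.
Z: inherits non-unit rules of {F, Z} → Zh | gS | h | hS.

S -> h | Zh | gS | hF | hS | hh; F -> h | Zh | hS; Z -> h | Zh | gS | hS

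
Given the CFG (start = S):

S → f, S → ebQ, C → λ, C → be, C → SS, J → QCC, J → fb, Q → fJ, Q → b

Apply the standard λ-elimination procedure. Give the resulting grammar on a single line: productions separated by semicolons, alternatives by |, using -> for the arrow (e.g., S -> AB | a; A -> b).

Nullable set: {C}.
Drop C -> λ.
J -> QCC: C, C nullable, giving Q | QC | QCC.
Unchanged (no nullable symbols): S -> ebQ; S -> f; C -> SS; C -> be; J -> fb; Q -> b; Q -> fJ.

S -> f | ebQ; C -> SS | be; J -> Q | QC | fb | QCC; Q -> b | fJ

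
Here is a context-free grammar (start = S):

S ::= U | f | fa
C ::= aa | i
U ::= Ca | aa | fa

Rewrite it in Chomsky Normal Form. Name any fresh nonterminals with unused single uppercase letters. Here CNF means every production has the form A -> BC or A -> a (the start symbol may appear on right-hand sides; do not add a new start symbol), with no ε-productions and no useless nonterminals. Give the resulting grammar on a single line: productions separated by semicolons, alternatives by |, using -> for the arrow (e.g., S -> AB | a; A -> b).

S -> f | AA | BA | CA; A -> a; B -> f; C -> i | AA

No ε-productions.
After unit-elimination: S -> f | Ca | aa | fa; C -> i | aa; U -> Ca | aa | fa.
TERM: introduce A -> a, B -> f and substitute in every rule of length ≥2.
Drop unreachable/unproductive: U.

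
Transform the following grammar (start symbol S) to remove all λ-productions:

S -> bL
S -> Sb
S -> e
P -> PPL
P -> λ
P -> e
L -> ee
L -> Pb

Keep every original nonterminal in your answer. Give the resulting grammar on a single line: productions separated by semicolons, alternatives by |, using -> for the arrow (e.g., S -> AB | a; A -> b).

S -> e | Sb | bL; L -> b | Pb | ee; P -> L | e | PL | PPL

Nullable set: {P}.
L -> Pb: P nullable, giving Pb | b.
Drop P -> λ.
P -> PPL: P, P nullable, giving L | PL | PPL.
Unchanged (no nullable symbols): S -> Sb; S -> bL; S -> e; L -> ee; P -> e.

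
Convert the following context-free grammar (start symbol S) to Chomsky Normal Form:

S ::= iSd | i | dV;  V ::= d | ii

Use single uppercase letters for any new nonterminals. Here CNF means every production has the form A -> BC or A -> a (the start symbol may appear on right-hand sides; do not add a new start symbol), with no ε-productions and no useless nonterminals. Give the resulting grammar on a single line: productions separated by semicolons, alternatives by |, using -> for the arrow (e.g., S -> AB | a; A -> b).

S -> i | AV | BC; A -> d; B -> i; C -> SA; V -> d | BB

No ε-productions.
No unit productions to eliminate.
TERM: introduce A -> d, B -> i and substitute in every rule of length ≥2.
BIN: S -> BSA becomes S -> BC, C -> SA.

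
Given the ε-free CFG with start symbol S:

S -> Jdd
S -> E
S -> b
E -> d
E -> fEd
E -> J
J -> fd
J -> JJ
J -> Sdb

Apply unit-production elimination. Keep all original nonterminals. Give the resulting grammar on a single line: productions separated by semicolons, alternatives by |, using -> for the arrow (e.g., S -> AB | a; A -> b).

Unit productions: E->J, S->E.
Unit pairs (A ⇒* B via units): (E,J), (S,E), (S,J).
S: inherits non-unit rules of {E, J, S} → JJ | Jdd | Sdb | b | d | fEd | fd.
E: inherits non-unit rules of {E, J} → JJ | Sdb | d | fEd | fd.
J: inherits non-unit rules of {J} → JJ | Sdb | fd.

S -> b | d | JJ | fd | Jdd | Sdb | fEd; E -> d | JJ | fd | Sdb | fEd; J -> JJ | fd | Sdb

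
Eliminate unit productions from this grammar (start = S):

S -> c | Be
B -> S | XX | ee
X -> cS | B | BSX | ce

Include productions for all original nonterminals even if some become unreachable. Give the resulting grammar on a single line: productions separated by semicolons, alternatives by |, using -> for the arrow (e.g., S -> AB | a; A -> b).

S -> c | Be; B -> c | Be | XX | ee; X -> c | Be | XX | cS | ce | ee | BSX

Unit productions: B->S, X->B.
Unit pairs (A ⇒* B via units): (B,S), (X,B), (X,S).
S: inherits non-unit rules of {S} → Be | c.
B: inherits non-unit rules of {B, S} → Be | XX | c | ee.
X: inherits non-unit rules of {B, S, X} → BSX | Be | XX | c | cS | ce | ee.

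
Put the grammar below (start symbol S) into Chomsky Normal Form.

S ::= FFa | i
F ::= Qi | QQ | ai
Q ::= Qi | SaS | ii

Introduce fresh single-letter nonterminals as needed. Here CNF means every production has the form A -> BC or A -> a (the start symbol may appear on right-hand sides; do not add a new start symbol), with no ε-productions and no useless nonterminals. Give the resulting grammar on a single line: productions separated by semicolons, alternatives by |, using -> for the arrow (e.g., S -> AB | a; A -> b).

S -> i | FD; A -> i; B -> a; C -> BS; D -> FB; F -> BA | QA | QQ; Q -> AA | QA | SC

No ε-productions.
No unit productions to eliminate.
TERM: introduce B -> a, A -> i and substitute in every rule of length ≥2.
BIN: Q -> SBS becomes Q -> SC, C -> BS; S -> FFB becomes S -> FD, D -> FB.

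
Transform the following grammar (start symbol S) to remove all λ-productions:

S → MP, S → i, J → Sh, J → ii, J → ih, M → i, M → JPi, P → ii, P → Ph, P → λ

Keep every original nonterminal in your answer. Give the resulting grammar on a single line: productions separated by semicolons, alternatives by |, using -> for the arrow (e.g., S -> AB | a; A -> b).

Nullable set: {P}.
S -> MP: P nullable, giving M | MP.
M -> JPi: P nullable, giving JPi | Ji.
Drop P -> λ.
P -> Ph: P nullable, giving Ph | h.
Unchanged (no nullable symbols): S -> i; J -> Sh; J -> ih; J -> ii; M -> i; P -> ii.

S -> M | i | MP; J -> Sh | ih | ii; M -> i | Ji | JPi; P -> h | Ph | ii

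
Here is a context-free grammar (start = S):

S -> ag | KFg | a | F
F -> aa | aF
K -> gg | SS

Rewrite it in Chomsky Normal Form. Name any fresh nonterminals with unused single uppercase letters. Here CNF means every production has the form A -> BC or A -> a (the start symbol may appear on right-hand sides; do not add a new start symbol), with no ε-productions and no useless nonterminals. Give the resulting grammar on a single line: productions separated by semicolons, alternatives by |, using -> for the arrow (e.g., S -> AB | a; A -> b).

S -> a | AA | AB | AF | KC; A -> a; B -> g; C -> FB; F -> AA | AF; K -> BB | SS

No ε-productions.
After unit-elimination: S -> a | aF | aa | ag | KFg; F -> aF | aa; K -> SS | gg.
TERM: introduce A -> a, B -> g and substitute in every rule of length ≥2.
BIN: S -> KFB becomes S -> KC, C -> FB.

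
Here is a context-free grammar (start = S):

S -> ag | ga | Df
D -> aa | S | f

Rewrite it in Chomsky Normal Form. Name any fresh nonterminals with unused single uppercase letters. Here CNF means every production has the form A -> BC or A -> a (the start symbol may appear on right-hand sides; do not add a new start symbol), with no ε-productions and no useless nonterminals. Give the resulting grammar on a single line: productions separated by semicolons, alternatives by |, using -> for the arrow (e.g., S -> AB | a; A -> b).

No ε-productions.
After unit-elimination: S -> Df | ag | ga; D -> f | Df | aa | ag | ga.
TERM: introduce B -> a, A -> f, C -> g and substitute in every rule of length ≥2.

S -> BC | CB | DA; A -> f; B -> a; C -> g; D -> f | BB | BC | CB | DA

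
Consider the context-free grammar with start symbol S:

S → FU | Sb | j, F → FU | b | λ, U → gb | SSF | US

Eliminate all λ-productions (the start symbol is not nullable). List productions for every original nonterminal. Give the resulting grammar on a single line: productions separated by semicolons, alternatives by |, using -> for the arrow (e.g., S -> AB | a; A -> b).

Nullable set: {F}.
S -> FU: F nullable, giving FU | U.
Drop F -> λ.
F -> FU: F nullable, giving FU | U.
U -> SSF: F nullable, giving SS | SSF.
Unchanged (no nullable symbols): S -> Sb; S -> j; F -> b; U -> US; U -> gb.

S -> U | j | FU | Sb; F -> U | b | FU; U -> SS | US | gb | SSF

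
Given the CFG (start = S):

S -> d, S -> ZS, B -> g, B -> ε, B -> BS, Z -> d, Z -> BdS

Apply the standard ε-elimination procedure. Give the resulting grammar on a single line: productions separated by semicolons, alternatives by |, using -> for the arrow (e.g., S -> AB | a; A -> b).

S -> d | ZS; B -> S | g | BS; Z -> d | dS | BdS

Nullable set: {B}.
Drop B -> ε.
B -> BS: B nullable, giving BS | S.
Z -> BdS: B nullable, giving BdS | dS.
Unchanged (no nullable symbols): S -> ZS; S -> d; B -> g; Z -> d.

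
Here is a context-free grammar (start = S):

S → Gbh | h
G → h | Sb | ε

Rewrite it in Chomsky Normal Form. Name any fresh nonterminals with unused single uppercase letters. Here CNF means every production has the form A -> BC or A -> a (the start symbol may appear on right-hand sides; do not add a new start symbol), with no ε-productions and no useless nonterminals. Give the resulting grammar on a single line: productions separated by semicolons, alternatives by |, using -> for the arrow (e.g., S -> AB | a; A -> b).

S -> h | AB | GC; A -> b; B -> h; C -> AB; G -> h | SA

Nullable: {G}; after ε-elimination: S -> h | bh | Gbh; G -> h | Sb.
No unit productions to eliminate.
TERM: introduce A -> b, B -> h and substitute in every rule of length ≥2.
BIN: S -> GAB becomes S -> GC, C -> AB.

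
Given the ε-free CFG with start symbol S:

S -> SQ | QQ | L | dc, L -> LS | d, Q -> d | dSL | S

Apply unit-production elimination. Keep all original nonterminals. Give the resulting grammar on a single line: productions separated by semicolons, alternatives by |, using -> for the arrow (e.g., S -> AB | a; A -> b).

S -> d | LS | QQ | SQ | dc; L -> d | LS; Q -> d | LS | QQ | SQ | dc | dSL

Unit productions: Q->S, S->L.
Unit pairs (A ⇒* B via units): (Q,L), (Q,S), (S,L).
S: inherits non-unit rules of {L, S} → LS | QQ | SQ | d | dc.
L: inherits non-unit rules of {L} → LS | d.
Q: inherits non-unit rules of {L, Q, S} → LS | QQ | SQ | d | dSL | dc.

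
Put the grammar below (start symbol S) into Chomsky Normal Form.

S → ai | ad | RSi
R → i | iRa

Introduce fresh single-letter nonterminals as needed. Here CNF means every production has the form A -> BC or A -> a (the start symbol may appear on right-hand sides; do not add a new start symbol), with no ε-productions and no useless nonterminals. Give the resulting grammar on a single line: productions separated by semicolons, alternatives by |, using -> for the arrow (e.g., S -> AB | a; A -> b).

S -> BA | BC | RE; A -> i; B -> a; C -> d; D -> RB; E -> SA; R -> i | AD

No ε-productions.
No unit productions to eliminate.
TERM: introduce B -> a, C -> d, A -> i and substitute in every rule of length ≥2.
BIN: R -> ARB becomes R -> AD, D -> RB; S -> RSA becomes S -> RE, E -> SA.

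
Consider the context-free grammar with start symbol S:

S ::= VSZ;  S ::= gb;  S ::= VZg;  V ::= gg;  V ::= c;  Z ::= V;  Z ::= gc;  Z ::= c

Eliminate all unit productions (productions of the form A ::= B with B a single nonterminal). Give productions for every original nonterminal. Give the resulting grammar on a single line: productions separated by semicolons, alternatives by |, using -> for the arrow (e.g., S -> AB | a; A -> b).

Unit productions: Z->V.
Unit pairs (A ⇒* B via units): (Z,V).
S: inherits non-unit rules of {S} → VSZ | VZg | gb.
V: inherits non-unit rules of {V} → c | gg.
Z: inherits non-unit rules of {V, Z} → c | gc | gg.

S -> gb | VSZ | VZg; V -> c | gg; Z -> c | gc | gg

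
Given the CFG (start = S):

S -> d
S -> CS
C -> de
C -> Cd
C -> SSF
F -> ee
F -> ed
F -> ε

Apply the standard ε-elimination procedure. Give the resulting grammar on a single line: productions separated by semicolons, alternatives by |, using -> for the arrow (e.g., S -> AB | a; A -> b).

S -> d | CS; C -> Cd | SS | de | SSF; F -> ed | ee

Nullable set: {F}.
C -> SSF: F nullable, giving SS | SSF.
Drop F -> ε.
Unchanged (no nullable symbols): S -> CS; S -> d; C -> Cd; C -> de; F -> ed; F -> ee.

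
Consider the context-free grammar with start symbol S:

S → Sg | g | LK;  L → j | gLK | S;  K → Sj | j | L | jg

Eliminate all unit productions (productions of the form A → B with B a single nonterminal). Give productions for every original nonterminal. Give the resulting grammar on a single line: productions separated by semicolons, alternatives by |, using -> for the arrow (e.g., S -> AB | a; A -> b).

S -> g | LK | Sg; K -> g | j | LK | Sg | Sj | jg | gLK; L -> g | j | LK | Sg | gLK

Unit productions: K->L, L->S.
Unit pairs (A ⇒* B via units): (K,L), (K,S), (L,S).
S: inherits non-unit rules of {S} → LK | Sg | g.
K: inherits non-unit rules of {K, L, S} → LK | Sg | Sj | g | gLK | j | jg.
L: inherits non-unit rules of {L, S} → LK | Sg | g | gLK | j.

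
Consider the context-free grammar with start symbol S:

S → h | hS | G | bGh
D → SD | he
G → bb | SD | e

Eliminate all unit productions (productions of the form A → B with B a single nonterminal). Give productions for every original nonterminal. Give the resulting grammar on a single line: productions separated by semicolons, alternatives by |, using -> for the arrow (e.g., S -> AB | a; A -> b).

S -> e | h | SD | bb | hS | bGh; D -> SD | he; G -> e | SD | bb

Unit productions: S->G.
Unit pairs (A ⇒* B via units): (S,G).
S: inherits non-unit rules of {G, S} → SD | bGh | bb | e | h | hS.
D: inherits non-unit rules of {D} → SD | he.
G: inherits non-unit rules of {G} → SD | bb | e.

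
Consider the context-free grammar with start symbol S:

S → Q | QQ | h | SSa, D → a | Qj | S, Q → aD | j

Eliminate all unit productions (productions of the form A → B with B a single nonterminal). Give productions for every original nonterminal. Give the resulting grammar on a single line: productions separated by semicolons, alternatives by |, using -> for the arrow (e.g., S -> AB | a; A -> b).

S -> h | j | QQ | aD | SSa; D -> a | h | j | QQ | Qj | aD | SSa; Q -> j | aD

Unit productions: D->S, S->Q.
Unit pairs (A ⇒* B via units): (D,Q), (D,S), (S,Q).
S: inherits non-unit rules of {Q, S} → QQ | SSa | aD | h | j.
D: inherits non-unit rules of {D, Q, S} → QQ | Qj | SSa | a | aD | h | j.
Q: inherits non-unit rules of {Q} → aD | j.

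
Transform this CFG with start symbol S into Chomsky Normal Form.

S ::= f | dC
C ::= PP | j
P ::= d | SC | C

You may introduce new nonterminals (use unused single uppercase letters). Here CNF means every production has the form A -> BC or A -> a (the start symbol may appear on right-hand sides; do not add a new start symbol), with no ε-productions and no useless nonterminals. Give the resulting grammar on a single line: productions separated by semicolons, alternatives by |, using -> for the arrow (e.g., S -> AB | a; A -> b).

S -> f | AC; A -> d; C -> j | PP; P -> d | j | PP | SC

No ε-productions.
After unit-elimination: S -> f | dC; C -> j | PP; P -> d | j | PP | SC.
TERM: introduce A -> d and substitute in every rule of length ≥2.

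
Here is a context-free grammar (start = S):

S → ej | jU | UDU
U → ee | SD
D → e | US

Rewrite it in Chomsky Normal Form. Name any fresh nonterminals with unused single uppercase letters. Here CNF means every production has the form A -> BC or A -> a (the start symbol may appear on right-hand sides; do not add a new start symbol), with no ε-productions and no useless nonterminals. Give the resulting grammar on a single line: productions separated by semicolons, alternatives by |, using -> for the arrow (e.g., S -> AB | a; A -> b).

S -> AB | BU | UC; A -> e; B -> j; C -> DU; D -> e | US; U -> AA | SD

No ε-productions.
No unit productions to eliminate.
TERM: introduce A -> e, B -> j and substitute in every rule of length ≥2.
BIN: S -> UDU becomes S -> UC, C -> DU.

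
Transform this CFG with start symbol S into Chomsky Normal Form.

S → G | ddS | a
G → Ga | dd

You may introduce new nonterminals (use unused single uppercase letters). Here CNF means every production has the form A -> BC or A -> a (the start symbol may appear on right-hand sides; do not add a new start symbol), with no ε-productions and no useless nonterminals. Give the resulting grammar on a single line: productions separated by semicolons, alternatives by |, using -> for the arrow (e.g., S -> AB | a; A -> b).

No ε-productions.
After unit-elimination: S -> a | Ga | dd | ddS; G -> Ga | dd.
TERM: introduce A -> a, B -> d and substitute in every rule of length ≥2.
BIN: S -> BBS becomes S -> BC, C -> BS.

S -> a | BB | BC | GA; A -> a; B -> d; C -> BS; G -> BB | GA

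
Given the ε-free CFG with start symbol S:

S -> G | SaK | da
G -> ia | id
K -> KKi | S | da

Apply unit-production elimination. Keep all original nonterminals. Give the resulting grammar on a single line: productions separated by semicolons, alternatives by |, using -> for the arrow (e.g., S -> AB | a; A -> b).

S -> da | ia | id | SaK; G -> ia | id; K -> da | ia | id | KKi | SaK

Unit productions: K->S, S->G.
Unit pairs (A ⇒* B via units): (K,G), (K,S), (S,G).
S: inherits non-unit rules of {G, S} → SaK | da | ia | id.
G: inherits non-unit rules of {G} → ia | id.
K: inherits non-unit rules of {G, K, S} → KKi | SaK | da | ia | id.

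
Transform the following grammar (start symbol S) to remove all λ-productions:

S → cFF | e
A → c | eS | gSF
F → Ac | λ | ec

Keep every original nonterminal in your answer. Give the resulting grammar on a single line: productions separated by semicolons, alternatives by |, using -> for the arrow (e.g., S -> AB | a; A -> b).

S -> c | e | cF | cFF; A -> c | eS | gS | gSF; F -> Ac | ec

Nullable set: {F}.
S -> cFF: F, F nullable, giving c | cF | cFF.
A -> gSF: F nullable, giving gS | gSF.
Drop F -> λ.
Unchanged (no nullable symbols): S -> e; A -> c; A -> eS; F -> Ac; F -> ec.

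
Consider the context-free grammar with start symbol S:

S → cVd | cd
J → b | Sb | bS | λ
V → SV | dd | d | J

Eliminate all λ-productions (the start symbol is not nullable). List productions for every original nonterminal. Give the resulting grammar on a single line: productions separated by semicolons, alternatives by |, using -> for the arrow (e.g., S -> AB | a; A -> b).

Nullable set: {J, V}.
S -> cVd: V nullable, giving cVd | cd.
Drop J -> λ.
V -> J: J nullable, giving J.
V -> SV: V nullable, giving S | SV.
Unchanged (no nullable symbols): S -> cd; J -> Sb; J -> b; J -> bS; V -> d; V -> dd.

S -> cd | cVd; J -> b | Sb | bS; V -> J | S | d | SV | dd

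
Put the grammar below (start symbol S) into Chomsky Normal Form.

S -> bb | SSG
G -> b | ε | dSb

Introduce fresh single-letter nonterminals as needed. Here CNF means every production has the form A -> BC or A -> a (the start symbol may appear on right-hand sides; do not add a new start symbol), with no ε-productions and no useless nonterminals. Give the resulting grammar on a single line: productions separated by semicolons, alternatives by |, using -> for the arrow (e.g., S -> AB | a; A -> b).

Nullable: {G}; after ε-elimination: S -> SS | bb | SSG; G -> b | dSb.
No unit productions to eliminate.
TERM: introduce B -> b, A -> d and substitute in every rule of length ≥2.
BIN: G -> ASB becomes G -> AC, C -> SB; S -> SSG becomes S -> SD, D -> SG.

S -> BB | SD | SS; A -> d; B -> b; C -> SB; D -> SG; G -> b | AC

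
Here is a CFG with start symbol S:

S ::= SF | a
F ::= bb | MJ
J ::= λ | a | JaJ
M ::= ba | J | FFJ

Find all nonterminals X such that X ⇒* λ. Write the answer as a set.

{F, J, M}

Directly nullable (have an ε-rule): {J}.
M is nullable via M -> J (every symbol on the right is already known nullable).
F is nullable via F -> MJ (every symbol on the right is already known nullable).
Not nullable: S — each has a terminal in every rule's right-hand side or depends on a non-nullable symbol.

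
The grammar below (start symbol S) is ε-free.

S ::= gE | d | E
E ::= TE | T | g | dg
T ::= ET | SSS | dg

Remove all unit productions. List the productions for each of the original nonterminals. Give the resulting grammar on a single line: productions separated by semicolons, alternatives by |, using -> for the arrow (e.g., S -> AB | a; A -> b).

Unit productions: E->T, S->E.
Unit pairs (A ⇒* B via units): (E,T), (S,E), (S,T).
S: inherits non-unit rules of {E, S, T} → ET | SSS | TE | d | dg | g | gE.
E: inherits non-unit rules of {E, T} → ET | SSS | TE | dg | g.
T: inherits non-unit rules of {T} → ET | SSS | dg.

S -> d | g | ET | TE | dg | gE | SSS; E -> g | ET | TE | dg | SSS; T -> ET | dg | SSS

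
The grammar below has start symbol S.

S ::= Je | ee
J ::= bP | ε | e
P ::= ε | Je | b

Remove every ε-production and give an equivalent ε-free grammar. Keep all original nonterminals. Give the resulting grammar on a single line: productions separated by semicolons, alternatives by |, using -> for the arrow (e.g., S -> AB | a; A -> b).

Nullable set: {J, P}.
S -> Je: J nullable, giving Je | e.
Drop J -> ε.
J -> bP: P nullable, giving b | bP.
Drop P -> ε.
P -> Je: J nullable, giving Je | e.
Unchanged (no nullable symbols): S -> ee; J -> e; P -> b.

S -> e | Je | ee; J -> b | e | bP; P -> b | e | Je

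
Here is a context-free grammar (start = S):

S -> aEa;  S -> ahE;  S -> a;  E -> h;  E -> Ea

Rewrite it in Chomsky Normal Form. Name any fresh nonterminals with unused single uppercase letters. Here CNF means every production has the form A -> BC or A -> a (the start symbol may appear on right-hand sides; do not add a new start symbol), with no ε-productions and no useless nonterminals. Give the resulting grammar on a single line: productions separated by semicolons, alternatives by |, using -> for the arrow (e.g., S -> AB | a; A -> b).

S -> a | AC | AD; A -> a; B -> h; C -> BE; D -> EA; E -> h | EA

No ε-productions.
No unit productions to eliminate.
TERM: introduce A -> a, B -> h and substitute in every rule of length ≥2.
BIN: S -> ABE becomes S -> AC, C -> BE; S -> AEA becomes S -> AD, D -> EA.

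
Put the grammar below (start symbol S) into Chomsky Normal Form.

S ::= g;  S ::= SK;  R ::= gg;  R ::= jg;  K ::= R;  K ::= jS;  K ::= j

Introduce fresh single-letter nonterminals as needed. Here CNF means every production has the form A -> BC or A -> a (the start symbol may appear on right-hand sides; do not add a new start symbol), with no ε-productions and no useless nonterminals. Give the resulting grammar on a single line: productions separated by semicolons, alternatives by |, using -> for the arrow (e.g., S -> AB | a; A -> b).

S -> g | SK; A -> g; B -> j; K -> j | AA | BA | BS

No ε-productions.
After unit-elimination: S -> g | SK; K -> j | gg | jS | jg; R -> gg | jg.
TERM: introduce A -> g, B -> j and substitute in every rule of length ≥2.
Drop unreachable/unproductive: R.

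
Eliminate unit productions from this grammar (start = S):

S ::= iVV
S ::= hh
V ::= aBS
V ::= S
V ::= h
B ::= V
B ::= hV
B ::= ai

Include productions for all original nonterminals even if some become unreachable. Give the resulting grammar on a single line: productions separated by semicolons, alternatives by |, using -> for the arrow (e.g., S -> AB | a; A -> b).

Unit productions: B->V, V->S.
Unit pairs (A ⇒* B via units): (B,S), (B,V), (V,S).
S: inherits non-unit rules of {S} → hh | iVV.
B: inherits non-unit rules of {B, S, V} → aBS | ai | h | hV | hh | iVV.
V: inherits non-unit rules of {S, V} → aBS | h | hh | iVV.

S -> hh | iVV; B -> h | ai | hV | hh | aBS | iVV; V -> h | hh | aBS | iVV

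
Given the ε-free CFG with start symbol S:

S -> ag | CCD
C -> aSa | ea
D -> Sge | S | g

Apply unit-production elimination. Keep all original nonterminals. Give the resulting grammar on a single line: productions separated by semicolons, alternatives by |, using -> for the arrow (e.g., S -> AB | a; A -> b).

S -> ag | CCD; C -> ea | aSa; D -> g | ag | CCD | Sge

Unit productions: D->S.
Unit pairs (A ⇒* B via units): (D,S).
S: inherits non-unit rules of {S} → CCD | ag.
C: inherits non-unit rules of {C} → aSa | ea.
D: inherits non-unit rules of {D, S} → CCD | Sge | ag | g.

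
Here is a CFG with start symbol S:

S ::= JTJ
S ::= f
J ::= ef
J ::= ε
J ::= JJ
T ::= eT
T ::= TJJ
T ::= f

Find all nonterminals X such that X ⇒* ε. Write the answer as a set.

Directly nullable (have an ε-rule): {J}.
Not nullable: S, T — each has a terminal in every rule's right-hand side or depends on a non-nullable symbol.

{J}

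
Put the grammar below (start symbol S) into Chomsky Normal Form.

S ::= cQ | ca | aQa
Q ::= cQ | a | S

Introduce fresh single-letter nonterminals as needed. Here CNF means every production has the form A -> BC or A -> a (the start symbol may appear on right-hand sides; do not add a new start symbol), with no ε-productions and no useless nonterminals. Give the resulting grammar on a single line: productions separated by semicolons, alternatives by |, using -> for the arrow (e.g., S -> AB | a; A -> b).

S -> AD | BA | BQ; A -> a; B -> c; C -> QA; D -> QA; Q -> a | AC | BA | BQ

No ε-productions.
After unit-elimination: S -> cQ | ca | aQa; Q -> a | cQ | ca | aQa.
TERM: introduce A -> a, B -> c and substitute in every rule of length ≥2.
BIN: Q -> AQA becomes Q -> AC, C -> QA; S -> AQA becomes S -> AD, D -> QA.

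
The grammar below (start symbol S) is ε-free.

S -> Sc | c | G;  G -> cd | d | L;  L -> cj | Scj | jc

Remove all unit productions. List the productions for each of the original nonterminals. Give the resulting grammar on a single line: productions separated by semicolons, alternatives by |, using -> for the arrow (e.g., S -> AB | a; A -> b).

Unit productions: G->L, S->G.
Unit pairs (A ⇒* B via units): (G,L), (S,G), (S,L).
S: inherits non-unit rules of {G, L, S} → Sc | Scj | c | cd | cj | d | jc.
G: inherits non-unit rules of {G, L} → Scj | cd | cj | d | jc.
L: inherits non-unit rules of {L} → Scj | cj | jc.

S -> c | d | Sc | cd | cj | jc | Scj; G -> d | cd | cj | jc | Scj; L -> cj | jc | Scj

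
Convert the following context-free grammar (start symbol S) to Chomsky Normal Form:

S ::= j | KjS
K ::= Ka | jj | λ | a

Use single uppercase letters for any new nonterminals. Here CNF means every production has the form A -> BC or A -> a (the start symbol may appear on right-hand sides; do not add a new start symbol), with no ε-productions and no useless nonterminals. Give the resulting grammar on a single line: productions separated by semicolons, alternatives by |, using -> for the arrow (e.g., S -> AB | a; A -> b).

Nullable: {K}; after ε-elimination: S -> j | jS | KjS; K -> a | Ka | jj.
No unit productions to eliminate.
TERM: introduce A -> a, B -> j and substitute in every rule of length ≥2.
BIN: S -> KBS becomes S -> KC, C -> BS.

S -> j | BS | KC; A -> a; B -> j; C -> BS; K -> a | BB | KA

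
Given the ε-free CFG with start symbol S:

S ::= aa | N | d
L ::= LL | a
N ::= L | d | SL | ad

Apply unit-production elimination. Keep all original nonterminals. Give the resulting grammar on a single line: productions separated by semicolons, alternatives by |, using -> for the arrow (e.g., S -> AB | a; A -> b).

Unit productions: N->L, S->N.
Unit pairs (A ⇒* B via units): (N,L), (S,L), (S,N).
S: inherits non-unit rules of {L, N, S} → LL | SL | a | aa | ad | d.
L: inherits non-unit rules of {L} → LL | a.
N: inherits non-unit rules of {L, N} → LL | SL | a | ad | d.

S -> a | d | LL | SL | aa | ad; L -> a | LL; N -> a | d | LL | SL | ad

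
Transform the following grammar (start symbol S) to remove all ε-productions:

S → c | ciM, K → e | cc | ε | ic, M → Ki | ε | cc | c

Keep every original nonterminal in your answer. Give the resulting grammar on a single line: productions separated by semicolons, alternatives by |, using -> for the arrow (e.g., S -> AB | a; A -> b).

S -> c | ci | ciM; K -> e | cc | ic; M -> c | i | Ki | cc

Nullable set: {K, M}.
S -> ciM: M nullable, giving ci | ciM.
Drop K -> ε.
Drop M -> ε.
M -> Ki: K nullable, giving Ki | i.
Unchanged (no nullable symbols): S -> c; K -> cc; K -> e; K -> ic; M -> c; M -> cc.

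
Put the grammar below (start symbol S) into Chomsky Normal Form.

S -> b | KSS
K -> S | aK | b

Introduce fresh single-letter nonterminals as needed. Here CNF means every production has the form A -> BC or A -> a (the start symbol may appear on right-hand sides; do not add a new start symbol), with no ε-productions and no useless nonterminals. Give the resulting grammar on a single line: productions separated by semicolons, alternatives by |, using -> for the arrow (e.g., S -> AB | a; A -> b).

S -> b | KC; A -> a; B -> SS; C -> SS; K -> b | AK | KB

No ε-productions.
After unit-elimination: S -> b | KSS; K -> b | aK | KSS.
TERM: introduce A -> a and substitute in every rule of length ≥2.
BIN: K -> KSS becomes K -> KB, B -> SS; S -> KSS becomes S -> KC, C -> SS.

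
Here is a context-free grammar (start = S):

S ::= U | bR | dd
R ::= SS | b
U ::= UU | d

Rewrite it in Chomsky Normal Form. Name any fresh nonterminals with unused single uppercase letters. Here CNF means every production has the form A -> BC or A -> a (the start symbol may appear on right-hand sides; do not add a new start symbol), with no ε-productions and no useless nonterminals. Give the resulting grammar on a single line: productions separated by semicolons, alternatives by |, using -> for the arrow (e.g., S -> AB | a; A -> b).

No ε-productions.
After unit-elimination: S -> d | UU | bR | dd; R -> b | SS; U -> d | UU.
TERM: introduce A -> b, B -> d and substitute in every rule of length ≥2.

S -> d | AR | BB | UU; A -> b; B -> d; R -> b | SS; U -> d | UU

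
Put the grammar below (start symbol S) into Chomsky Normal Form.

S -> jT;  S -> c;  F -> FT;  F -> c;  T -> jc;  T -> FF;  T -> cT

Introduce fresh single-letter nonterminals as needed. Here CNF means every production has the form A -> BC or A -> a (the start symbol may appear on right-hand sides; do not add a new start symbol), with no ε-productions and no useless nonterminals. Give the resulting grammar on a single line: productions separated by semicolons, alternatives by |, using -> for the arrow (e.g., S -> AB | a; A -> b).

No ε-productions.
No unit productions to eliminate.
TERM: introduce B -> c, A -> j and substitute in every rule of length ≥2.

S -> c | AT; A -> j; B -> c; F -> c | FT; T -> AB | BT | FF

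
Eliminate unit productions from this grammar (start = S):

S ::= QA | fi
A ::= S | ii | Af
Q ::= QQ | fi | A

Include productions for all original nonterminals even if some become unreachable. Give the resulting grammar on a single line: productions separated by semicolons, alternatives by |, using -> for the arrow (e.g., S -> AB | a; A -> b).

Unit productions: A->S, Q->A.
Unit pairs (A ⇒* B via units): (A,S), (Q,A), (Q,S).
S: inherits non-unit rules of {S} → QA | fi.
A: inherits non-unit rules of {A, S} → Af | QA | fi | ii.
Q: inherits non-unit rules of {A, Q, S} → Af | QA | QQ | fi | ii.

S -> QA | fi; A -> Af | QA | fi | ii; Q -> Af | QA | QQ | fi | ii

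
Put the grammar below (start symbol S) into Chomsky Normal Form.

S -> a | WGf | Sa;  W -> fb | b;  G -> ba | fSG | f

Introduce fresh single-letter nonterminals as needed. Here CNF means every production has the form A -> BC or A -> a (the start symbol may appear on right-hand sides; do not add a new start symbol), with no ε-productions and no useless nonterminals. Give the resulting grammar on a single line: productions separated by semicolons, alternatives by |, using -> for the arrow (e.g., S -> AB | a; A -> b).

S -> a | SB | WE; A -> b; B -> a; C -> f; D -> SG; E -> GC; G -> f | AB | CD; W -> b | CA

No ε-productions.
No unit productions to eliminate.
TERM: introduce B -> a, A -> b, C -> f and substitute in every rule of length ≥2.
BIN: G -> CSG becomes G -> CD, D -> SG; S -> WGC becomes S -> WE, E -> GC.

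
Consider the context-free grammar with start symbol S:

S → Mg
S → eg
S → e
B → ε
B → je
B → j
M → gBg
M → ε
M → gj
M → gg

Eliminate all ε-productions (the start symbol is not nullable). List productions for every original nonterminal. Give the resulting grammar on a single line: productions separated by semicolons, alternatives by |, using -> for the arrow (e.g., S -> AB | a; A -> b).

Nullable set: {B, M}.
S -> Mg: M nullable, giving Mg | g.
Drop B -> ε.
Drop M -> ε.
M -> gBg: B nullable, giving gBg | gg.
Unchanged (no nullable symbols): S -> e; S -> eg; B -> j; B -> je; M -> gg; M -> gj.

S -> e | g | Mg | eg; B -> j | je; M -> gg | gj | gBg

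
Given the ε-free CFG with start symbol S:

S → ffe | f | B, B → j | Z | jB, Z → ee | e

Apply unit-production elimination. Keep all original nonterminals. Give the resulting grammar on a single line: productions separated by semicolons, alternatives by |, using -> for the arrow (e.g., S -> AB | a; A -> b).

Unit productions: B->Z, S->B.
Unit pairs (A ⇒* B via units): (B,Z), (S,B), (S,Z).
S: inherits non-unit rules of {B, S, Z} → e | ee | f | ffe | j | jB.
B: inherits non-unit rules of {B, Z} → e | ee | j | jB.
Z: inherits non-unit rules of {Z} → e | ee.

S -> e | f | j | ee | jB | ffe; B -> e | j | ee | jB; Z -> e | ee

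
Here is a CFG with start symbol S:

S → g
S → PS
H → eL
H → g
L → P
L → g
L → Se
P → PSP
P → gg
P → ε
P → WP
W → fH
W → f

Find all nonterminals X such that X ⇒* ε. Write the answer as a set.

Directly nullable (have an ε-rule): {P}.
L is nullable via L -> P (every symbol on the right is already known nullable).
Not nullable: H, S, W — each has a terminal in every rule's right-hand side or depends on a non-nullable symbol.

{L, P}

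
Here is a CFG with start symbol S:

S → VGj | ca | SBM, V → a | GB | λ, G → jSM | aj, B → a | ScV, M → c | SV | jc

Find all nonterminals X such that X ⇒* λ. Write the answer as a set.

{V}

Directly nullable (have an ε-rule): {V}.
Not nullable: B, G, M, S — each has a terminal in every rule's right-hand side or depends on a non-nullable symbol.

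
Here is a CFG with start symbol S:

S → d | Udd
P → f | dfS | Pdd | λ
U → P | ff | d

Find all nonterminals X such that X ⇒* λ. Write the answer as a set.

Directly nullable (have an ε-rule): {P}.
U is nullable via U -> P (every symbol on the right is already known nullable).
Not nullable: S — each has a terminal in every rule's right-hand side or depends on a non-nullable symbol.

{P, U}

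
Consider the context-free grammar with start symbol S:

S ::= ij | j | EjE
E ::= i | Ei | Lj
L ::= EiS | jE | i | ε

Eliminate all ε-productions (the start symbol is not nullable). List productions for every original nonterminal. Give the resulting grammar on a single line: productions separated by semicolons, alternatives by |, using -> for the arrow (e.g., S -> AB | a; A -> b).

S -> j | ij | EjE; E -> i | j | Ei | Lj; L -> i | jE | EiS

Nullable set: {L}.
E -> Lj: L nullable, giving Lj | j.
Drop L -> ε.
Unchanged (no nullable symbols): S -> EjE; S -> ij; S -> j; E -> Ei; E -> i; L -> EiS; L -> i; L -> jE.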